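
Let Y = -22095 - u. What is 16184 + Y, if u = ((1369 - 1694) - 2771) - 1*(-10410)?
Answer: -13225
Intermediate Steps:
u = 7314 (u = (-325 - 2771) + 10410 = -3096 + 10410 = 7314)
Y = -29409 (Y = -22095 - 1*7314 = -22095 - 7314 = -29409)
16184 + Y = 16184 - 29409 = -13225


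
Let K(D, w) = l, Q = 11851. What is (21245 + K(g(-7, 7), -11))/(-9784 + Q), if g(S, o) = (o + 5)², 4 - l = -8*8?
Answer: 21313/2067 ≈ 10.311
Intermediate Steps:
l = 68 (l = 4 - (-8)*8 = 4 - 1*(-64) = 4 + 64 = 68)
g(S, o) = (5 + o)²
K(D, w) = 68
(21245 + K(g(-7, 7), -11))/(-9784 + Q) = (21245 + 68)/(-9784 + 11851) = 21313/2067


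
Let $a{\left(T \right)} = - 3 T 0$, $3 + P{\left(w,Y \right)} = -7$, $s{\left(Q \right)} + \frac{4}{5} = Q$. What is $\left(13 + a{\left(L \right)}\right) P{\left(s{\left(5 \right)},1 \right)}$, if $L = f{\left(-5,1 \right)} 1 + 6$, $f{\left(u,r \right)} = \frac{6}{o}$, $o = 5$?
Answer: $-130$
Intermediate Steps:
$s{\left(Q \right)} = - \frac{4}{5} + Q$
$P{\left(w,Y \right)} = -10$ ($P{\left(w,Y \right)} = -3 - 7 = -10$)
$f{\left(u,r \right)} = \frac{6}{5}$
$L = \frac{36}{5}$ ($L = \frac{6}{5} \cdot 1 + 6 = \frac{6}{5} + 6 = \frac{36}{5} \approx 7.2$)
$a{\left(T \right)} = 0$
$\left(13 + a{\left(L \right)}\right) P{\left(s{\left(5 \right)},1 \right)} = \left(13 + 0\right) \left(-10\right) = 13 \left(-10\right) = -130$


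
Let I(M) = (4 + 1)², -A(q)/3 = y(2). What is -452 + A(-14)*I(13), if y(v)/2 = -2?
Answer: -152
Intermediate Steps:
y(v) = -4 (y(v) = 2*(-2) = -4)
A(q) = 12 (A(q) = -3*(-4) = 12)
I(M) = 25 (I(M) = 5² = 25)
-452 + A(-14)*I(13) = -452 + 12*25 = -452 + 300 = -152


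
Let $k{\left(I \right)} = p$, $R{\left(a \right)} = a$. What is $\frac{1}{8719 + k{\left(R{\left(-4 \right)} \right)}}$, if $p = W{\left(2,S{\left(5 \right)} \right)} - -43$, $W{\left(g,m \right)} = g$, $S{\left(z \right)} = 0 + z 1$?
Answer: $\frac{1}{8764} \approx 0.0001141$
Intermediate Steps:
$S{\left(z \right)} = z$ ($S{\left(z \right)} = 0 + z = z$)
$p = 45$ ($p = 2 - -43 = 2 + 43 = 45$)
$k{\left(I \right)} = 45$
$\frac{1}{8719 + k{\left(R{\left(-4 \right)} \right)}} = \frac{1}{8719 + 45} = \frac{1}{8764}$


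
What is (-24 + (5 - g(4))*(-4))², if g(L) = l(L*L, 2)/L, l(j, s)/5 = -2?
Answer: 2916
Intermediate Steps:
l(j, s) = -10 (l(j, s) = 5*(-2) = -10)
g(L) = -10/L
(-24 + (5 - g(4))*(-4))² = (-24 + (5 - (-10)/4)*(-4))² = (-24 + (5 - 1*(-5/2))*(-4))² = (-24 + (5 + 5/2)*(-4))² = (-24 + (15/2)*(-4))² = (-24 - 30)² = (-54)² = 2916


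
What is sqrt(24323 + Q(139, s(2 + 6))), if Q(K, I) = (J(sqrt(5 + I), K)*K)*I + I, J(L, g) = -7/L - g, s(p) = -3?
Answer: sqrt(329132 + 5838*sqrt(2))/2 ≈ 290.43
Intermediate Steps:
J(L, g) = -g - 7/L
Q(K, I) = I + I*K*(-K - 7/sqrt(5 + I)) (Q(K, I) = ((-K - 7/sqrt(5 + I))*K)*I + I = (K*(-K - 7/sqrt(5 + I)))*I + I = I*K*(-K - 7/sqrt(5 + I)) + I = I + I*K*(-K - 7/sqrt(5 + I)))
sqrt(24323 + Q(139, s(2 + 6))) = sqrt(24323 + (-3 - 1*(-3)*139**2 - 7*(-3)*139/sqrt(5 - 3))) = sqrt(24323 + (-3 - 1*(-3)*19321 - 7*(-3)*139/sqrt(2))) = sqrt(24323 + (-3 + 57963 - 7*(-3)*139*sqrt(2)/2)) = sqrt(24323 + (-3 + 57963 + 2919*sqrt(2)/2)) = sqrt(24323 + (57960 + 2919*sqrt(2)/2)) = sqrt(82283 + 2919*sqrt(2)/2)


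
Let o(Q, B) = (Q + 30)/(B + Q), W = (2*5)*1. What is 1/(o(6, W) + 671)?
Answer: 4/2693 ≈ 0.0014853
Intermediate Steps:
W = 10 (W = 10*1 = 10)
o(Q, B) = (30 + Q)/(B + Q)
1/(o(6, W) + 671) = 1/((30 + 6)/(10 + 6) + 671) = 1/(36/16 + 671) = 1/((1/16)*36 + 671) = 1/(9/4 + 671) = 1/(2693/4) = 4/2693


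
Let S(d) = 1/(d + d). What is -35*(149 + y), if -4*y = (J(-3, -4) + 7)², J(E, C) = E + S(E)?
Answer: -732445/144 ≈ -5086.4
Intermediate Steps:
S(d) = 1/(2*d)
J(E, C) = E + 1/(2*E)
y = -529/144 (y = -((-3 + (½)/(-3)) + 7)²/4 = -((-3 + (½)*(-⅓)) + 7)²/4 = -((-3 - ⅙) + 7)²/4 = -(-19/6 + 7)²/4 = -(23/6)²/4 = -¼*529/36 = -529/144 ≈ -3.6736)
-35*(149 + y) = -35*(149 - 529/144) = -35*20927/144 = -732445/144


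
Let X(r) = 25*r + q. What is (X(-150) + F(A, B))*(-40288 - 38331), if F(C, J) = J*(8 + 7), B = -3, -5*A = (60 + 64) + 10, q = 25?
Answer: 296393630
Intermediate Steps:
A = -134/5 (A = -((60 + 64) + 10)/5 = -(124 + 10)/5 = -1/5*134 = -134/5 ≈ -26.800)
F(C, J) = 15*J (F(C, J) = J*15 = 15*J)
X(r) = 25 + 25*r (X(r) = 25*r + 25 = 25 + 25*r)
(X(-150) + F(A, B))*(-40288 - 38331) = ((25 + 25*(-150)) + 15*(-3))*(-40288 - 38331) = ((25 - 3750) - 45)*(-78619) = (-3725 - 45)*(-78619) = -3770*(-78619) = 296393630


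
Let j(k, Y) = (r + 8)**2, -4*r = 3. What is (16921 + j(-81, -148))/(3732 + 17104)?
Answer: 271577/333376 ≈ 0.81463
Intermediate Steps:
r = -3/4 (r = -1/4*3 = -3/4 ≈ -0.75000)
j(k, Y) = 841/16 (j(k, Y) = (-3/4 + 8)**2 = (29/4)**2 = 841/16)
(16921 + j(-81, -148))/(3732 + 17104) = (16921 + 841/16)/(3732 + 17104) = (271577/16)/20836 = (271577/16)*(1/20836) = 271577/333376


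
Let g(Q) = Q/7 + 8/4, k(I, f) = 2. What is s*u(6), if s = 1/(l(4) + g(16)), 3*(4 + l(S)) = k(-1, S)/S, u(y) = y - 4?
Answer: 84/19 ≈ 4.4211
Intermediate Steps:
u(y) = -4 + y
g(Q) = 2 + Q/7 (g(Q) = Q*(⅐) + 8*(¼) = Q/7 + 2 = 2 + Q/7)
l(S) = -4 + 2/(3*S) (l(S) = -4 + (2/S)/3 = -4 + 2/(3*S))
s = 42/19 (s = 1/((-4 + (⅔)/4) + (2 + (⅐)*16)) = 1/((-4 + (⅔)*(¼)) + (2 + 16/7)) = 1/((-4 + ⅙) + 30/7) = 1/(-23/6 + 30/7) = 1/(19/42) = 42/19 ≈ 2.2105)
s*u(6) = 42*(-4 + 6)/19 = (42/19)*2 = 84/19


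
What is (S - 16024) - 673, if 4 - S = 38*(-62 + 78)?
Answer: -17301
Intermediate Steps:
S = -604 (S = 4 - 38*(-62 + 78) = 4 - 38*16 = 4 - 1*608 = 4 - 608 = -604)
(S - 16024) - 673 = (-604 - 16024) - 673 = -16628 - 673 = -17301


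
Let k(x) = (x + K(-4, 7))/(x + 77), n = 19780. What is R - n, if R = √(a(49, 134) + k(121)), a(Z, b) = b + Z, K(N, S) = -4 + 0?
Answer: -19780 + √88858/22 ≈ -19766.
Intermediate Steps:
K(N, S) = -4
a(Z, b) = Z + b
k(x) = (-4 + x)/(77 + x) (k(x) = (x - 4)/(x + 77) = (-4 + x)/(77 + x))
R = √88858/22 (R = √((49 + 134) + (-4 + 121)/(77 + 121)) = √(183 + 117/198) = √(183 + (1/198)*117) = √(183 + 13/22) = √(4039/22) = √88858/22 ≈ 13.550)
R - n = √88858/22 - 1*19780 = √88858/22 - 19780 = -19780 + √88858/22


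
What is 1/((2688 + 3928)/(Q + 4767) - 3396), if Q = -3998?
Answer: -769/2604908 ≈ -0.00029521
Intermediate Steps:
1/((2688 + 3928)/(Q + 4767) - 3396) = 1/((2688 + 3928)/(-3998 + 4767) - 3396) = 1/(6616/769 - 3396) = 1/(-2604908/769) = -769/2604908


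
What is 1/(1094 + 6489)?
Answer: 1/7583 ≈ 0.00013187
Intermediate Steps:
1/(1094 + 6489) = 1/7583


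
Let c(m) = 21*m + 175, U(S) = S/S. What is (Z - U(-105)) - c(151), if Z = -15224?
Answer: -18571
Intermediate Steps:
U(S) = 1
c(m) = 175 + 21*m
(Z - U(-105)) - c(151) = (-15224 - 1*1) - (175 + 21*151) = (-15224 - 1) - (175 + 3171) = -15225 - 1*3346 = -15225 - 3346 = -18571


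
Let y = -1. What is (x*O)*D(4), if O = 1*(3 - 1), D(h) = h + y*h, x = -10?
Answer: 0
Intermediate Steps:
D(h) = 0 (D(h) = h - h = 0)
O = 2 (O = 1*2 = 2)
(x*O)*D(4) = -10*2*0 = -20*0 = 0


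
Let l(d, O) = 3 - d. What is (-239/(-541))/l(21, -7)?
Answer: -239/9738 ≈ -0.024543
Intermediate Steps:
(-239/(-541))/l(21, -7) = (-239/(-541))/(3 - 1*21) = (-239*(-1/541))/(3 - 21) = (239/541)/(-18) = (239/541)*(-1/18) = -239/9738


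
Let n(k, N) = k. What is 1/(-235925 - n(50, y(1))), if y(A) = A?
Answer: -1/235975 ≈ -4.2377e-6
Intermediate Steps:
1/(-235925 - n(50, y(1))) = 1/(-235925 - 1*50) = 1/(-235925 - 50) = 1/(-235975) = -1/235975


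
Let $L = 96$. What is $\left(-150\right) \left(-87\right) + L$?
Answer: $13146$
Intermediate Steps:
$\left(-150\right) \left(-87\right) + L = \left(-150\right) \left(-87\right) + 96 = 13050 + 96 = 13146$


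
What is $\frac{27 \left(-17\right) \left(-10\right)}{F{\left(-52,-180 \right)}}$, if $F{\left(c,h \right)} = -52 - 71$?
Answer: $- \frac{1530}{41} \approx -37.317$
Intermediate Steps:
$F{\left(c,h \right)} = -123$
$\frac{27 \left(-17\right) \left(-10\right)}{F{\left(-52,-180 \right)}} = \frac{27 \left(-17\right) \left(-10\right)}{-123} = \left(-459\right) \left(-10\right) \left(- \frac{1}{123}\right) = 4590 \left(- \frac{1}{123}\right) = - \frac{1530}{41}$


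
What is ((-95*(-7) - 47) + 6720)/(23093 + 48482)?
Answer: 7338/71575 ≈ 0.10252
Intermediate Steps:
((-95*(-7) - 47) + 6720)/(23093 + 48482) = ((665 - 47) + 6720)/71575 = (618 + 6720)*(1/71575) = 7338*(1/71575) = 7338/71575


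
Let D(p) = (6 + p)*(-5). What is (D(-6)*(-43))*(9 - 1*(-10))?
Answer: 0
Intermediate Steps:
D(p) = -30 - 5*p
(D(-6)*(-43))*(9 - 1*(-10)) = ((-30 - 5*(-6))*(-43))*(9 - 1*(-10)) = ((-30 + 30)*(-43))*(9 + 10) = (0*(-43))*19 = 0*19 = 0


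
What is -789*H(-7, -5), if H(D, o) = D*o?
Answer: -27615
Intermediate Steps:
-789*H(-7, -5) = -(-5523)*(-5) = -789*35 = -27615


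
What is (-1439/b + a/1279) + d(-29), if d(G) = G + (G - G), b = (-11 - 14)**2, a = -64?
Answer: -25062356/799375 ≈ -31.352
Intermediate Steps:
b = 625 (b = (-25)**2 = 625)
d(G) = G (d(G) = G + 0 = G)
(-1439/b + a/1279) + d(-29) = (-1439/625 - 64/1279) - 29 = -1880481/799375 - 29 = -25062356/799375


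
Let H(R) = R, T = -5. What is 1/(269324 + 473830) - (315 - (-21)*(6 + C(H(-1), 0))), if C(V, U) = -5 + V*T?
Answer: -327730913/743154 ≈ -441.00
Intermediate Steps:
C(V, U) = -5 - 5*V (C(V, U) = -5 + V*(-5) = -5 - 5*V)
1/(269324 + 473830) - (315 - (-21)*(6 + C(H(-1), 0))) = 1/(269324 + 473830) - (315 - (-21)*(6 + (-5 - 5*(-1)))) = 1/743154 - (315 - (-21)*(6 + (-5 + 5))) = 1/743154 - (315 - (-21)*(6 + 0)) = 1/743154 - (315 - (-21)*6) = 1/743154 - (315 - 21*(-6)) = 1/743154 - (315 + 126) = 1/743154 - 1*441 = 1/743154 - 441 = -327730913/743154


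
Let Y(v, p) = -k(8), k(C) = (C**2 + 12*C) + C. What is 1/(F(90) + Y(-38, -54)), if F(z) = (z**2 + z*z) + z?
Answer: 1/16122 ≈ 6.2027e-5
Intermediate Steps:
F(z) = z + 2*z**2 (F(z) = (z**2 + z**2) + z = 2*z**2 + z = z + 2*z**2)
k(C) = C**2 + 13*C
Y(v, p) = -168 (Y(v, p) = -8*(13 + 8) = -8*21 = -1*168 = -168)
1/(F(90) + Y(-38, -54)) = 1/(90*(1 + 2*90) - 168) = 1/(90*(1 + 180) - 168) = 1/(90*181 - 168) = 1/(16290 - 168) = 1/16122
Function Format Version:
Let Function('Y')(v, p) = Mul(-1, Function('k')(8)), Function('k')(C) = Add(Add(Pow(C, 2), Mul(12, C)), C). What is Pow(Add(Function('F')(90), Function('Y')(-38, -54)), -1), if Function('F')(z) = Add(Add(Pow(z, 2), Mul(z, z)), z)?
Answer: Rational(1, 16122) ≈ 6.2027e-5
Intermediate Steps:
Function('F')(z) = Add(z, Mul(2, Pow(z, 2))) (Function('F')(z) = Add(Add(Pow(z, 2), Pow(z, 2)), z) = Add(Mul(2, Pow(z, 2)), z) = Add(z, Mul(2, Pow(z, 2))))
Function('k')(C) = Add(Pow(C, 2), Mul(13, C))
Function('Y')(v, p) = -168 (Function('Y')(v, p) = Mul(-1, Mul(8, Add(13, 8))) = Mul(-1, Mul(8, 21)) = Mul(-1, 168) = -168)
Pow(Add(Function('F')(90), Function('Y')(-38, -54)), -1) = Pow(Add(Mul(90, Add(1, Mul(2, 90))), -168), -1) = Pow(Add(Mul(90, Add(1, 180)), -168), -1) = Pow(Add(Mul(90, 181), -168), -1) = Pow(Add(16290, -168), -1) = Pow(16122, -1) = Rational(1, 16122)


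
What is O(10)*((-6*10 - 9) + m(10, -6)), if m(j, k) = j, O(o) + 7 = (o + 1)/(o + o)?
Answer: 7611/20 ≈ 380.55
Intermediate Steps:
O(o) = -7 + (1 + o)/(2*o) (O(o) = -7 + (o + 1)/(o + o) = -7 + (1 + o)/((2*o)) = -7 + (1 + o)*(1/(2*o)) = -7 + (1 + o)/(2*o))
O(10)*((-6*10 - 9) + m(10, -6)) = ((½)*(1 - 13*10)/10)*((-6*10 - 9) + 10) = ((½)*(⅒)*(1 - 130))*((-60 - 9) + 10) = ((½)*(⅒)*(-129))*(-69 + 10) = -129/20*(-59) = 7611/20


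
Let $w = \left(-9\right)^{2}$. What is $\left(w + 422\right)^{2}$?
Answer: $253009$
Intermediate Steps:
$w = 81$
$\left(w + 422\right)^{2} = \left(81 + 422\right)^{2} = 503^{2} = 253009$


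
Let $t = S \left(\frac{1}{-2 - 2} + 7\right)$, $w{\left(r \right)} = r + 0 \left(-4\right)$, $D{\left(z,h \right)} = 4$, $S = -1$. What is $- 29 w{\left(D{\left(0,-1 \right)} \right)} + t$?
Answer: $- \frac{491}{4} \approx -122.75$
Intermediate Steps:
$w{\left(r \right)} = r$ ($w{\left(r \right)} = r + 0 = r$)
$t = - \frac{27}{4}$ ($t = - (\frac{1}{-2 - 2} + 7) = - (\frac{1}{-4} + 7) = - (- \frac{1}{4} + 7) = \left(-1\right) \frac{27}{4} = - \frac{27}{4} \approx -6.75$)
$- 29 w{\left(D{\left(0,-1 \right)} \right)} + t = \left(-29\right) 4 - \frac{27}{4} = -116 - \frac{27}{4} = - \frac{491}{4}$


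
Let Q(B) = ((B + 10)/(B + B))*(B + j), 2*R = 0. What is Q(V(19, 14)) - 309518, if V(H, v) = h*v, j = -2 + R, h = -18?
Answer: -39014635/126 ≈ -3.0964e+5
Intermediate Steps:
R = 0 (R = (½)*0 = 0)
j = -2 (j = -2 + 0 = -2)
V(H, v) = -18*v
Q(B) = (-2 + B)*(10 + B)/(2*B) (Q(B) = ((B + 10)/(B + B))*(B - 2) = ((10 + B)/((2*B)))*(-2 + B) = ((10 + B)*(1/(2*B)))*(-2 + B) = ((10 + B)/(2*B))*(-2 + B) = (-2 + B)*(10 + B)/(2*B))
Q(V(19, 14)) - 309518 = (4 + (-18*14)/2 - 10/((-18*14))) - 309518 = (4 + (½)*(-252) - 10/(-252)) - 309518 = (4 - 126 - 10*(-1/252)) - 309518 = (4 - 126 + 5/126) - 309518 = -15367/126 - 309518 = -39014635/126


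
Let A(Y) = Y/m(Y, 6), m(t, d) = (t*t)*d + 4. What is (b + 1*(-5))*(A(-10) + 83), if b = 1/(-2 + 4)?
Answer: -225549/604 ≈ -373.43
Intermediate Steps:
b = ½ (b = 1/2 = ½ ≈ 0.50000)
m(t, d) = 4 + d*t² (m(t, d) = t²*d + 4 = d*t² + 4 = 4 + d*t²)
A(Y) = Y/(4 + 6*Y²)
(b + 1*(-5))*(A(-10) + 83) = (½ + 1*(-5))*((½)*(-10)/(2 + 3*(-10)²) + 83) = (½ - 5)*((½)*(-10)/(2 + 3*100) + 83) = -9*((½)*(-10)/(2 + 300) + 83)/2 = -9*((½)*(-10)/302 + 83)/2 = -9*((½)*(-10)*(1/302) + 83)/2 = -9*(-5/302 + 83)/2 = -9/2*25061/302 = -225549/604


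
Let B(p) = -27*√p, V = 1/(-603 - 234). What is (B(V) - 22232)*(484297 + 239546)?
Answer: -16092477576 - 2171529*I*√93/31 ≈ -1.6092e+10 - 6.7553e+5*I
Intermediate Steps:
V = -1/837 (V = 1/(-837) = -1/837 ≈ -0.0011947)
(B(V) - 22232)*(484297 + 239546) = (-3*I*√93/31 - 22232)*(484297 + 239546) = (-3*I*√93/31 - 22232)*723843 = (-22232 - 3*I*√93/31)*723843 = -16092477576 - 2171529*I*√93/31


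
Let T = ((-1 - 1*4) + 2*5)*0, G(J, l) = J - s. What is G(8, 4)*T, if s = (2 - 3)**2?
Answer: 0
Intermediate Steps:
s = 1 (s = (-1)**2 = 1)
G(J, l) = -1 + J (G(J, l) = J - 1*1 = J - 1 = -1 + J)
T = 0 (T = ((-1 - 4) + 10)*0 = (-5 + 10)*0 = 5*0 = 0)
G(8, 4)*T = (-1 + 8)*0 = 7*0 = 0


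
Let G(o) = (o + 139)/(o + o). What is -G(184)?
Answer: -323/368 ≈ -0.87772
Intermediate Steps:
G(o) = (139 + o)/(2*o) (G(o) = (139 + o)/((2*o)) = (139 + o)*(1/(2*o)) = (139 + o)/(2*o))
-G(184) = -(139 + 184)/(2*184) = -323/(2*184) = -1*323/368 = -323/368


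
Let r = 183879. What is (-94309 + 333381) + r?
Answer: 422951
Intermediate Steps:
(-94309 + 333381) + r = (-94309 + 333381) + 183879 = 239072 + 183879 = 422951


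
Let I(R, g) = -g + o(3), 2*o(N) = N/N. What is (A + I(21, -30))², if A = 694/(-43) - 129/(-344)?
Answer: 25694761/118336 ≈ 217.13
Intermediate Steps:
A = -5423/344 (A = 694*(-1/43) - 129*(-1/344) = -694/43 + 3/8 = -5423/344 ≈ -15.765)
o(N) = ½ (o(N) = (N/N)/2 = (½)*1 = ½)
I(R, g) = ½ - g (I(R, g) = -g + ½ = ½ - g)
(A + I(21, -30))² = (-5423/344 + (½ - 1*(-30)))² = (-5423/344 + (½ + 30))² = (-5423/344 + 61/2)² = (5069/344)² = 25694761/118336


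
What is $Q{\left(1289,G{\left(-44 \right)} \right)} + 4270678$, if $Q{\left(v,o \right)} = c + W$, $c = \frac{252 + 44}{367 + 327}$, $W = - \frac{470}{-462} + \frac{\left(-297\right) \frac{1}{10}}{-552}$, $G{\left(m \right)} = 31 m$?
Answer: $\frac{629877735944903}{147488880} \approx 4.2707 \cdot 10^{6}$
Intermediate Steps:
$W = \frac{455269}{425040}$ ($W = \left(-470\right) \left(- \frac{1}{462}\right) + \left(-297\right) \frac{1}{10} \left(- \frac{1}{552}\right) = \frac{235}{231} - - \frac{99}{1840} = \frac{235}{231} + \frac{99}{1840} = \frac{455269}{425040} \approx 1.0711$)
$c = \frac{148}{347}$ ($c = \frac{296}{694} = 296 \cdot \frac{1}{694} = \frac{148}{347} \approx 0.42651$)
$Q{\left(v,o \right)} = \frac{220884263}{147488880}$ ($Q{\left(v,o \right)} = \frac{148}{347} + \frac{455269}{425040} = \frac{220884263}{147488880}$)
$Q{\left(1289,G{\left(-44 \right)} \right)} + 4270678 = \frac{220884263}{147488880} + 4270678 = \frac{629877735944903}{147488880}$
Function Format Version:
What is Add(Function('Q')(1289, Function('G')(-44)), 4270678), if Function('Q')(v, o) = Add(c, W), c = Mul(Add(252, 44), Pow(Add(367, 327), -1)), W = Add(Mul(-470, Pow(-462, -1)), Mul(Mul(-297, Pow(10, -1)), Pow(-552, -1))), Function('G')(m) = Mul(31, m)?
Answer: Rational(629877735944903, 147488880) ≈ 4.2707e+6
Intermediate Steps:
W = Rational(455269, 425040) (W = Add(Mul(-470, Rational(-1, 462)), Mul(Mul(-297, Rational(1, 10)), Rational(-1, 552))) = Add(Rational(235, 231), Mul(Rational(-297, 10), Rational(-1, 552))) = Add(Rational(235, 231), Rational(99, 1840)) = Rational(455269, 425040) ≈ 1.0711)
c = Rational(148, 347) (c = Mul(296, Pow(694, -1)) = Mul(296, Rational(1, 694)) = Rational(148, 347) ≈ 0.42651)
Function('Q')(v, o) = Rational(220884263, 147488880) (Function('Q')(v, o) = Add(Rational(148, 347), Rational(455269, 425040)) = Rational(220884263, 147488880))
Add(Function('Q')(1289, Function('G')(-44)), 4270678) = Add(Rational(220884263, 147488880), 4270678) = Rational(629877735944903, 147488880)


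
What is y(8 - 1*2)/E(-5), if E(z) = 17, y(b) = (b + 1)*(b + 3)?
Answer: 63/17 ≈ 3.7059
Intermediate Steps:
y(b) = (1 + b)*(3 + b)
y(8 - 1*2)/E(-5) = (3 + (8 - 1*2)**2 + 4*(8 - 1*2))/17 = (3 + (8 - 2)**2 + 4*(8 - 2))*(1/17) = (3 + 6**2 + 4*6)*(1/17) = (3 + 36 + 24)*(1/17) = 63*(1/17) = 63/17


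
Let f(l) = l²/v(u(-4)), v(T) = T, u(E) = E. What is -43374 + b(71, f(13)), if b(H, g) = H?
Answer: -43303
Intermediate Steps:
f(l) = -l²/4 (f(l) = l²/(-4) = l²*(-¼) = -l²/4)
-43374 + b(71, f(13)) = -43374 + 71 = -43303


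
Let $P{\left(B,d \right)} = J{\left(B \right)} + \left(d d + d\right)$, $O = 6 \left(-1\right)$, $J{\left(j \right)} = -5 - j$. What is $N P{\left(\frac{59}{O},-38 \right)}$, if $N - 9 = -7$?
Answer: $\frac{8465}{3} \approx 2821.7$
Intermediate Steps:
$N = 2$ ($N = 9 - 7 = 2$)
$O = -6$
$P{\left(B,d \right)} = -5 + d + d^{2} - B$ ($P{\left(B,d \right)} = \left(-5 - B\right) + \left(d d + d\right) = \left(-5 - B\right) + \left(d^{2} + d\right) = \left(-5 - B\right) + \left(d + d^{2}\right) = -5 + d + d^{2} - B$)
$N P{\left(\frac{59}{O},-38 \right)} = 2 \left(-5 - 38 + \left(-38\right)^{2} - \frac{59}{-6}\right) = 2 \left(-5 - 38 + 1444 - 59 \left(- \frac{1}{6}\right)\right) = 2 \left(-5 - 38 + 1444 - - \frac{59}{6}\right) = 2 \left(-5 - 38 + 1444 + \frac{59}{6}\right) = 2 \cdot \frac{8465}{6} = \frac{8465}{3}$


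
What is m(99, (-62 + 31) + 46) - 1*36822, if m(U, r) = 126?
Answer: -36696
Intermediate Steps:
m(99, (-62 + 31) + 46) - 1*36822 = 126 - 1*36822 = 126 - 36822 = -36696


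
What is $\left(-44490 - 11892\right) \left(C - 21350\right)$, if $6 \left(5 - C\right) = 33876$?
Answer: $1521806562$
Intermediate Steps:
$C = -5641$ ($C = 5 - 5646 = -5641$)
$\left(-44490 - 11892\right) \left(C - 21350\right) = \left(-44490 - 11892\right) \left(-5641 - 21350\right) = \left(-56382\right) \left(-26991\right) = 1521806562$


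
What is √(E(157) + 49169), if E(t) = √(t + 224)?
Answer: √(49169 + √381) ≈ 221.78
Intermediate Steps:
E(t) = √(224 + t)
√(E(157) + 49169) = √(√(224 + 157) + 49169) = √(√381 + 49169) = √(49169 + √381)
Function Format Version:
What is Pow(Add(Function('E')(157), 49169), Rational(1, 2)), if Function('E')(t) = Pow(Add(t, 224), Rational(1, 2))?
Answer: Pow(Add(49169, Pow(381, Rational(1, 2))), Rational(1, 2)) ≈ 221.78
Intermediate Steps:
Function('E')(t) = Pow(Add(224, t), Rational(1, 2))
Pow(Add(Function('E')(157), 49169), Rational(1, 2)) = Pow(Add(Pow(Add(224, 157), Rational(1, 2)), 49169), Rational(1, 2)) = Pow(Add(Pow(381, Rational(1, 2)), 49169), Rational(1, 2)) = Pow(Add(49169, Pow(381, Rational(1, 2))), Rational(1, 2))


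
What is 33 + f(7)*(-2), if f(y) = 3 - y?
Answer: 41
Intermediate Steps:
33 + f(7)*(-2) = 33 + (3 - 1*7)*(-2) = 33 + (3 - 7)*(-2) = 33 - 4*(-2) = 33 + 8 = 41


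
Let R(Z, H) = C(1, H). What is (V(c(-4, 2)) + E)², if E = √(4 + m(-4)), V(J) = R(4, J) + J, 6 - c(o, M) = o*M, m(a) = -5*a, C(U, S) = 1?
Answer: 249 + 60*√6 ≈ 395.97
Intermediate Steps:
R(Z, H) = 1
c(o, M) = 6 - M*o (c(o, M) = 6 - o*M = 6 - M*o)
V(J) = 1 + J
E = 2*√6 (E = √(4 - 5*(-4)) = √(4 + 20) = √24 = 2*√6 ≈ 4.8990)
(V(c(-4, 2)) + E)² = ((1 + (6 - 1*2*(-4))) + 2*√6)² = ((1 + (6 + 8)) + 2*√6)² = ((1 + 14) + 2*√6)² = (15 + 2*√6)²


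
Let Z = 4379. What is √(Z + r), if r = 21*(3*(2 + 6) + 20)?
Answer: √5303 ≈ 72.822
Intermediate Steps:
r = 924 (r = 21*(3*8 + 20) = 21*(24 + 20) = 21*44 = 924)
√(Z + r) = √(4379 + 924) = √5303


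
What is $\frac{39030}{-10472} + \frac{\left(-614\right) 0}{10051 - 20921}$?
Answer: $- \frac{19515}{5236} \approx -3.7271$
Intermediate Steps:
$\frac{39030}{-10472} + \frac{\left(-614\right) 0}{10051 - 20921} = 39030 \left(- \frac{1}{10472}\right) + \frac{0}{-10870} = - \frac{19515}{5236} + 0 \left(- \frac{1}{10870}\right) = - \frac{19515}{5236} + 0 = - \frac{19515}{5236}$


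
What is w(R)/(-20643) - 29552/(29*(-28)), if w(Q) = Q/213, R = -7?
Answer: 4640676359/127511811 ≈ 36.394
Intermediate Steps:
w(Q) = Q/213 (w(Q) = Q*(1/213) = Q/213)
w(R)/(-20643) - 29552/(29*(-28)) = ((1/213)*(-7))/(-20643) - 29552/(29*(-28)) = -7/213*(-1/20643) - 29552/(-812) = 1/628137 - 29552*(-1/812) = 1/628137 + 7388/203 = 4640676359/127511811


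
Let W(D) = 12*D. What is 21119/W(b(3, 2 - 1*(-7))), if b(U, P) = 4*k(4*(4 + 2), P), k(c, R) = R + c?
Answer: 21119/1584 ≈ 13.333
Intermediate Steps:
b(U, P) = 96 + 4*P (b(U, P) = 4*(P + 4*(4 + 2)) = 4*(P + 4*6) = 4*(P + 24) = 4*(24 + P) = 96 + 4*P)
21119/W(b(3, 2 - 1*(-7))) = 21119/((12*(96 + 4*(2 - 1*(-7))))) = 21119/((12*(96 + 4*(2 + 7)))) = 21119/((12*(96 + 4*9))) = 21119/((12*(96 + 36))) = 21119/((12*132)) = 21119/1584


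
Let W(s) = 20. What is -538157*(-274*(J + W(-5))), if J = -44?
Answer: -3538920432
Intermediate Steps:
-538157*(-274*(J + W(-5))) = -538157*(-274*(-44 + 20)) = -538157*(-274*(-24)) = -538157/(1/6576) = -538157/1/6576 = -538157*6576 = -3538920432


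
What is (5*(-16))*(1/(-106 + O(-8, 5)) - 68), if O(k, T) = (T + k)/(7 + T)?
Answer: 462464/85 ≈ 5440.8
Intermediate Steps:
O(k, T) = (T + k)/(7 + T)
(5*(-16))*(1/(-106 + O(-8, 5)) - 68) = (5*(-16))*(1/(-106 + (5 - 8)/(7 + 5)) - 68) = -80*(1/(-106 - 3/12) - 68) = -80*(1/(-106 + (1/12)*(-3)) - 68) = -80*(1/(-106 - 1/4) - 68) = -80*(1/(-425/4) - 68) = -80*(-4/425 - 68) = -80*(-28904/425) = 462464/85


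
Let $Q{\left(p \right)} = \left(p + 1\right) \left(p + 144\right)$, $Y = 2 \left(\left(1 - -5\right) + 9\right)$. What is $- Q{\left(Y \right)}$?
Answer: $-5394$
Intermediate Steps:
$Y = 30$ ($Y = 2 \left(\left(1 + 5\right) + 9\right) = 2 \left(6 + 9\right) = 2 \cdot 15 = 30$)
$Q{\left(p \right)} = \left(1 + p\right) \left(144 + p\right)$
$- Q{\left(Y \right)} = - (144 + 30^{2} + 145 \cdot 30) = - (144 + 900 + 4350) = \left(-1\right) 5394 = -5394$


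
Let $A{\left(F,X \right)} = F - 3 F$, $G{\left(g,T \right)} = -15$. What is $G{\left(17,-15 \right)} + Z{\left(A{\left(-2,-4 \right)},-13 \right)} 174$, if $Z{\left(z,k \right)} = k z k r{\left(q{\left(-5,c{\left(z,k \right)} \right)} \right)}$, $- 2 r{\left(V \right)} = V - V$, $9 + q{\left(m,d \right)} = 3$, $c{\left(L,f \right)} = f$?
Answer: $-15$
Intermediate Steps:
$q{\left(m,d \right)} = -6$ ($q{\left(m,d \right)} = -9 + 3 = -6$)
$A{\left(F,X \right)} = - 2 F$
$r{\left(V \right)} = 0$ ($r{\left(V \right)} = - \frac{V - V}{2} = \left(- \frac{1}{2}\right) 0 = 0$)
$Z{\left(z,k \right)} = 0$ ($Z{\left(z,k \right)} = k z k 0 = z k^{2} \cdot 0 = 0$)
$G{\left(17,-15 \right)} + Z{\left(A{\left(-2,-4 \right)},-13 \right)} 174 = -15 + 0 \cdot 174 = -15 + 0 = -15$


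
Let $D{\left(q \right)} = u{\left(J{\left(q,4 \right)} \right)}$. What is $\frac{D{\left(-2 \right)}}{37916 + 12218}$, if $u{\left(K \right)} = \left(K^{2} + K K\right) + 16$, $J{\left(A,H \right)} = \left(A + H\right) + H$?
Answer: $\frac{44}{25067} \approx 0.0017553$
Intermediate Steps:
$J{\left(A,H \right)} = A + 2 H$
$u{\left(K \right)} = 16 + 2 K^{2}$ ($u{\left(K \right)} = \left(K^{2} + K^{2}\right) + 16 = 2 K^{2} + 16 = 16 + 2 K^{2}$)
$D{\left(q \right)} = 16 + 2 \left(8 + q\right)^{2}$ ($D{\left(q \right)} = 16 + 2 \left(q + 2 \cdot 4\right)^{2} = 16 + 2 \left(q + 8\right)^{2} = 16 + 2 \left(8 + q\right)^{2}$)
$\frac{D{\left(-2 \right)}}{37916 + 12218} = \frac{16 + 2 \left(8 - 2\right)^{2}}{37916 + 12218} = \frac{16 + 2 \cdot 6^{2}}{50134} = \left(16 + 2 \cdot 36\right) \frac{1}{50134} = \left(16 + 72\right) \frac{1}{50134} = 88 \cdot \frac{1}{50134} = \frac{44}{25067}$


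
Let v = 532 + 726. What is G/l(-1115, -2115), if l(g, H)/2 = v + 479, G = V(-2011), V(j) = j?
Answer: -2011/3474 ≈ -0.57887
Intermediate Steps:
G = -2011
v = 1258
l(g, H) = 3474 (l(g, H) = 2*(1258 + 479) = 2*1737 = 3474)
G/l(-1115, -2115) = -2011/3474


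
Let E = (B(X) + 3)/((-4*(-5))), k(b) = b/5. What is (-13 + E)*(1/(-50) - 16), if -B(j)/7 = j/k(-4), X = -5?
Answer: 963603/4000 ≈ 240.90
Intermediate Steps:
k(b) = b/5 (k(b) = b*(⅕) = b/5)
B(j) = 35*j/4 (B(j) = -7*j/((⅕)*(-4)) = -7*j/(-⅘) = -7*j*(-5)/4 = -(-35)*j/4 = 35*j/4)
E = -163/80 (E = ((35/4)*(-5) + 3)/((-4*(-5))) = (-175/4 + 3)/20 = -163/4*1/20 = -163/80 ≈ -2.0375)
(-13 + E)*(1/(-50) - 16) = (-13 - 163/80)*(1/(-50) - 16) = -1203*(-1/50 - 16)/80 = -1203/80*(-801/50) = 963603/4000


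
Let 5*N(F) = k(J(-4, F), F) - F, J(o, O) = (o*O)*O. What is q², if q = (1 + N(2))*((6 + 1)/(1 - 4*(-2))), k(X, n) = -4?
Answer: 49/2025 ≈ 0.024198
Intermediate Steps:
J(o, O) = o*O² (J(o, O) = (O*o)*O = o*O²)
N(F) = -⅘ - F/5 (N(F) = (-4 - F)/5 = -⅘ - F/5)
q = -7/45 (q = (1 + (-⅘ - ⅕*2))*((6 + 1)/(1 - 4*(-2))) = (1 + (-⅘ - ⅖))*(7/(1 + 8)) = (1 - 6/5)*(7/9) = -7/(5*9) = -⅕*7/9 = -7/45 ≈ -0.15556)
q² = (-7/45)² = 49/2025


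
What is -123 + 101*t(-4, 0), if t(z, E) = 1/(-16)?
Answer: -2069/16 ≈ -129.31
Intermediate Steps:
t(z, E) = -1/16
-123 + 101*t(-4, 0) = -123 + 101*(-1/16) = -123 - 101/16 = -2069/16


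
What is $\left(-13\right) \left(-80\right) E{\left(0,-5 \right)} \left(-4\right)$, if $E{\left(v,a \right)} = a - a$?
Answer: $0$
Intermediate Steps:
$E{\left(v,a \right)} = 0$
$\left(-13\right) \left(-80\right) E{\left(0,-5 \right)} \left(-4\right) = \left(-13\right) \left(-80\right) 0 \left(-4\right) = 1040 \cdot 0 = 0$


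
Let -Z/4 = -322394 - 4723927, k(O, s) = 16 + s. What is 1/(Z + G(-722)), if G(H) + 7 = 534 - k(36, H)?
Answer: 1/20186517 ≈ 4.9538e-8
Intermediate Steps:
G(H) = 511 - H (G(H) = -7 + (534 - (16 + H)) = -7 + (534 + (-16 - H)) = -7 + (518 - H) = 511 - H)
Z = 20185284 (Z = -4*(-322394 - 4723927) = -4*(-5046321) = 20185284)
1/(Z + G(-722)) = 1/(20185284 + (511 - 1*(-722))) = 1/(20185284 + (511 + 722)) = 1/(20185284 + 1233) = 1/20186517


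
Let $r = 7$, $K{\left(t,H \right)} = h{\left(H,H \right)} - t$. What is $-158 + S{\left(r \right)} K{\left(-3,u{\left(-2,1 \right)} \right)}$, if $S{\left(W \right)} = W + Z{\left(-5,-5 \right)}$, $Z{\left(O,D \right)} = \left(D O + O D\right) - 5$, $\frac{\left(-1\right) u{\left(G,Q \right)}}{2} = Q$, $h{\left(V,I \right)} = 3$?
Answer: $154$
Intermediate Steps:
$u{\left(G,Q \right)} = - 2 Q$
$K{\left(t,H \right)} = 3 - t$
$Z{\left(O,D \right)} = -5 + 2 D O$ ($Z{\left(O,D \right)} = \left(D O + D O\right) - 5 = 2 D O - 5 = -5 + 2 D O$)
$S{\left(W \right)} = 45 + W$ ($S{\left(W \right)} = W - \left(5 + 10 \left(-5\right)\right) = W + \left(-5 + 50\right) = W + 45 = 45 + W$)
$-158 + S{\left(r \right)} K{\left(-3,u{\left(-2,1 \right)} \right)} = -158 + \left(45 + 7\right) \left(3 - -3\right) = -158 + 52 \left(3 + 3\right) = -158 + 52 \cdot 6 = -158 + 312 = 154$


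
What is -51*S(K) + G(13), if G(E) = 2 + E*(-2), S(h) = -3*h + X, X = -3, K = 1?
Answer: 282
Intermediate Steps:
S(h) = -3 - 3*h (S(h) = -3*h - 3 = -3 - 3*h)
G(E) = 2 - 2*E
-51*S(K) + G(13) = -51*(-3 - 3*1) + (2 - 2*13) = -51*(-3 - 3) + (2 - 26) = -51*(-6) - 24 = 306 - 24 = 282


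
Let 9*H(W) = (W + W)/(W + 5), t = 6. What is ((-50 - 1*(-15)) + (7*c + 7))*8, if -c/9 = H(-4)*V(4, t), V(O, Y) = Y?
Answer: 2464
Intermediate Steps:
H(W) = 2*W/(9*(5 + W)) (H(W) = ((W + W)/(W + 5))/9 = ((2*W)/(5 + W))/9 = (2*W/(5 + W))/9 = 2*W/(9*(5 + W)))
c = 48 (c = -9*(2/9)*(-4)/(5 - 4)*6 = -9*(2/9)*(-4)/1*6 = -9*(2/9)*(-4)*1*6 = -(-8)*6 = -9*(-16/3) = 48)
((-50 - 1*(-15)) + (7*c + 7))*8 = ((-50 - 1*(-15)) + (7*48 + 7))*8 = ((-50 + 15) + (336 + 7))*8 = (-35 + 343)*8 = 308*8 = 2464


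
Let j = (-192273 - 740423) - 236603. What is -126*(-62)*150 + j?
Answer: 2501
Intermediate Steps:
j = -1169299 (j = -932696 - 236603 = -1169299)
-126*(-62)*150 + j = -126*(-62)*150 - 1169299 = 7812*150 - 1169299 = 1171800 - 1169299 = 2501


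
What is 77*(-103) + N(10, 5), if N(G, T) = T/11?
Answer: -87236/11 ≈ -7930.5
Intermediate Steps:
N(G, T) = T/11 (N(G, T) = T*(1/11) = T/11)
77*(-103) + N(10, 5) = 77*(-103) + (1/11)*5 = -7931 + 5/11 = -87236/11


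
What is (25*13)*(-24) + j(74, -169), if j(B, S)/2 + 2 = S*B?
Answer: -32816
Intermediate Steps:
j(B, S) = -4 + 2*B*S (j(B, S) = -4 + 2*(S*B) = -4 + 2*(B*S) = -4 + 2*B*S)
(25*13)*(-24) + j(74, -169) = (25*13)*(-24) + (-4 + 2*74*(-169)) = 325*(-24) + (-4 - 25012) = -7800 - 25016 = -32816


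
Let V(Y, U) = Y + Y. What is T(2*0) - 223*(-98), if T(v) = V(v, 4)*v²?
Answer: 21854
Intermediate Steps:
V(Y, U) = 2*Y
T(v) = 2*v³ (T(v) = (2*v)*v² = 2*v³)
T(2*0) - 223*(-98) = 2*(2*0)³ - 223*(-98) = 2*0³ - 1*(-21854) = 2*0 + 21854 = 0 + 21854 = 21854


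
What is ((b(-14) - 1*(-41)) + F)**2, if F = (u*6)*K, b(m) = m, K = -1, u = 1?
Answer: 441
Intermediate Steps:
F = -6 (F = (1*6)*(-1) = 6*(-1) = -6)
((b(-14) - 1*(-41)) + F)**2 = ((-14 - 1*(-41)) - 6)**2 = ((-14 + 41) - 6)**2 = (27 - 6)**2 = 21**2 = 441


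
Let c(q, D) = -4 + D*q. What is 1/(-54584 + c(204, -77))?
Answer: -1/70296 ≈ -1.4226e-5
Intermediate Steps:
1/(-54584 + c(204, -77)) = 1/(-54584 + (-4 - 77*204)) = 1/(-54584 + (-4 - 15708)) = 1/(-54584 - 15712) = 1/(-70296) = -1/70296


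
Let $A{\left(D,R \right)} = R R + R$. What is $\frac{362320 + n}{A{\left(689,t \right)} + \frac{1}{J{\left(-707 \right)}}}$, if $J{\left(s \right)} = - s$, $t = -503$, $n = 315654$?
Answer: $\frac{479327618}{178521743} \approx 2.685$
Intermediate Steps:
$A{\left(D,R \right)} = R + R^{2}$ ($A{\left(D,R \right)} = R^{2} + R = R + R^{2}$)
$\frac{362320 + n}{A{\left(689,t \right)} + \frac{1}{J{\left(-707 \right)}}} = \frac{362320 + 315654}{- 503 \left(1 - 503\right) + \frac{1}{\left(-1\right) \left(-707\right)}} = \frac{677974}{\left(-503\right) \left(-502\right) + \frac{1}{707}} = \frac{677974}{252506 + \frac{1}{707}} = \frac{677974}{\frac{178521743}{707}} = 677974 \cdot \frac{707}{178521743} = \frac{479327618}{178521743}$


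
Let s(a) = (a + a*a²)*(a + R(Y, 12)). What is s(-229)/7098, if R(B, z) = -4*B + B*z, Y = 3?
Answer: 94688065/273 ≈ 3.4684e+5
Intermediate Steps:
s(a) = (24 + a)*(a + a³) (s(a) = (a + a*a²)*(a + 3*(-4 + 12)) = (a + a³)*(a + 3*8) = (a + a³)*(a + 24) = (a + a³)*(24 + a) = (24 + a)*(a + a³))
s(-229)/7098 = -229*(24 - 229 + (-229)³ + 24*(-229)²)/7098 = -229*(24 - 229 - 12008989 + 24*52441)*(1/7098) = -229*(24 - 229 - 12008989 + 1258584)*(1/7098) = -229*(-10750610)*(1/7098) = 2461889690*(1/7098) = 94688065/273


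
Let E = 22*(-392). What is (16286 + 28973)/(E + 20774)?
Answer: 45259/12150 ≈ 3.7250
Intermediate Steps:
E = -8624
(16286 + 28973)/(E + 20774) = (16286 + 28973)/(-8624 + 20774) = 45259/12150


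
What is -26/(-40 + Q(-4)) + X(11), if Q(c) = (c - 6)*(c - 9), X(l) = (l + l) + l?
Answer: 1472/45 ≈ 32.711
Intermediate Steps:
X(l) = 3*l (X(l) = 2*l + l = 3*l)
Q(c) = (-9 + c)*(-6 + c) (Q(c) = (-6 + c)*(-9 + c) = (-9 + c)*(-6 + c))
-26/(-40 + Q(-4)) + X(11) = -26/(-40 + (54 + (-4)² - 15*(-4))) + 3*11 = -26/(-40 + (54 + 16 + 60)) + 33 = -26/(-40 + 130) + 33 = -26/90 + 33 = (1/90)*(-26) + 33 = -13/45 + 33 = 1472/45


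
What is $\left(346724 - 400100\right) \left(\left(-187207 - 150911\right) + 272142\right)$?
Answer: $3521534976$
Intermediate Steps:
$\left(346724 - 400100\right) \left(\left(-187207 - 150911\right) + 272142\right) = - 53376 \left(-338118 + 272142\right) = \left(-53376\right) \left(-65976\right) = 3521534976$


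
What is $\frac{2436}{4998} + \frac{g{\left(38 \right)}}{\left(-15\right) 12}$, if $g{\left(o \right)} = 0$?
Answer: $\frac{58}{119} \approx 0.48739$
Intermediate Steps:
$\frac{2436}{4998} + \frac{g{\left(38 \right)}}{\left(-15\right) 12} = \frac{2436}{4998} + \frac{0}{\left(-15\right) 12} = 2436 \cdot \frac{1}{4998} + \frac{0}{-180} = \frac{58}{119} + 0 \left(- \frac{1}{180}\right) = \frac{58}{119} + 0 = \frac{58}{119}$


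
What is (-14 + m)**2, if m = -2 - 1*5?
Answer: 441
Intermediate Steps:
m = -7 (m = -2 - 5 = -7)
(-14 + m)**2 = (-14 - 7)**2 = (-21)**2 = 441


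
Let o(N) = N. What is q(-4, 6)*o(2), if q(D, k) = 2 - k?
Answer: -8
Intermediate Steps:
q(-4, 6)*o(2) = (2 - 1*6)*2 = (2 - 6)*2 = -4*2 = -8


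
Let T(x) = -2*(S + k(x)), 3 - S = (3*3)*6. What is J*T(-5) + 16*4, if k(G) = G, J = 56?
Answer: 6336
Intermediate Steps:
S = -51 (S = 3 - 3*3*6 = 3 - 9*6 = 3 - 1*54 = 3 - 54 = -51)
T(x) = 102 - 2*x (T(x) = -2*(-51 + x) = 102 - 2*x)
J*T(-5) + 16*4 = 56*(102 - 2*(-5)) + 16*4 = 56*(102 + 10) + 64 = 56*112 + 64 = 6272 + 64 = 6336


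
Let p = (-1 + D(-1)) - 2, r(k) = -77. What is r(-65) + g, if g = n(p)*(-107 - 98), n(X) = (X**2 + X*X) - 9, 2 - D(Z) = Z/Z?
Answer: 128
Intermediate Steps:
D(Z) = 1 (D(Z) = 2 - Z/Z = 2 - 1*1 = 2 - 1 = 1)
p = -2 (p = (-1 + 1) - 2 = 0 - 2 = -2)
n(X) = -9 + 2*X**2 (n(X) = (X**2 + X**2) - 9 = 2*X**2 - 9 = -9 + 2*X**2)
g = 205 (g = (-9 + 2*(-2)**2)*(-107 - 98) = (-9 + 2*4)*(-205) = (-9 + 8)*(-205) = -1*(-205) = 205)
r(-65) + g = -77 + 205 = 128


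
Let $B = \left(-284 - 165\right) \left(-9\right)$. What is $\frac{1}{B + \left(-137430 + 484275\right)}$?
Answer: $\frac{1}{350886} \approx 2.8499 \cdot 10^{-6}$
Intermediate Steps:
$B = 4041$ ($B = \left(-449\right) \left(-9\right) = 4041$)
$\frac{1}{B + \left(-137430 + 484275\right)} = \frac{1}{4041 + \left(-137430 + 484275\right)} = \frac{1}{4041 + 346845} = \frac{1}{350886}$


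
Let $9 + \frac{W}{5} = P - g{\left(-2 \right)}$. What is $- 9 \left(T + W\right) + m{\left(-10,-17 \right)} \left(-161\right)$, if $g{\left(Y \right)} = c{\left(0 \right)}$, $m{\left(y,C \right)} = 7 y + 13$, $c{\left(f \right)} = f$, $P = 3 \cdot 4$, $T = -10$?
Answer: $9132$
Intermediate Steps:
$P = 12$
$m{\left(y,C \right)} = 13 + 7 y$
$g{\left(Y \right)} = 0$
$W = 15$ ($W = -45 + 5 \left(12 - 0\right) = -45 + 5 \left(12 + 0\right) = -45 + 5 \cdot 12 = -45 + 60 = 15$)
$- 9 \left(T + W\right) + m{\left(-10,-17 \right)} \left(-161\right) = - 9 \left(-10 + 15\right) + \left(13 + 7 \left(-10\right)\right) \left(-161\right) = \left(-9\right) 5 + \left(13 - 70\right) \left(-161\right) = -45 - -9177 = -45 + 9177 = 9132$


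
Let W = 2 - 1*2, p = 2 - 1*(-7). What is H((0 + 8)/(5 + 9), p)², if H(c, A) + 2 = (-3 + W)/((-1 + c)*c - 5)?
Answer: 134689/66049 ≈ 2.0392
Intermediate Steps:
p = 9 (p = 2 + 7 = 9)
W = 0 (W = 2 - 2 = 0)
H(c, A) = -2 - 3/(-5 + c*(-1 + c)) (H(c, A) = -2 + (-3 + 0)/((-1 + c)*c - 5) = -2 - 3/(c*(-1 + c) - 5) = -2 - 3/(-5 + c*(-1 + c)))
H((0 + 8)/(5 + 9), p)² = ((-7 - 2*(0 + 8)/(5 + 9) + 2*((0 + 8)/(5 + 9))²)/(5 + (0 + 8)/(5 + 9) - ((0 + 8)/(5 + 9))²))² = ((-7 - 16/14 + 2*(8/14)²)/(5 + 8/14 - (8/14)²))² = ((-7 - 16/14 + 2*(8*(1/14))²)/(5 + 8*(1/14) - (8*(1/14))²))² = ((-7 - 2*4/7 + 2*(4/7)²)/(5 + 4/7 - (4/7)²))² = ((-7 - 8/7 + 2*(16/49))/(5 + 4/7 - 1*16/49))² = ((-7 - 8/7 + 32/49)/(5 + 4/7 - 16/49))² = (-367/49/(257/49))² = ((49/257)*(-367/49))² = (-367/257)² = 134689/66049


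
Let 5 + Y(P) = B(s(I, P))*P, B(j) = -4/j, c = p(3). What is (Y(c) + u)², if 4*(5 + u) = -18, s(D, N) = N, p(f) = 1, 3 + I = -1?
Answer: 1369/4 ≈ 342.25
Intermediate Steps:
I = -4 (I = -3 - 1 = -4)
c = 1
u = -19/2 (u = -5 + (¼)*(-18) = -5 - 9/2 = -19/2 ≈ -9.5000)
Y(P) = -9 (Y(P) = -5 + (-4/P)*P = -5 - 4 = -9)
(Y(c) + u)² = (-9 - 19/2)² = (-37/2)² = 1369/4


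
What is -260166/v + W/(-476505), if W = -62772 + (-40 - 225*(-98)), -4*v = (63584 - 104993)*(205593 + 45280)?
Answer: 46995120169346/550013841017865 ≈ 0.085443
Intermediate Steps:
v = 10388400057/4 (v = -(63584 - 104993)*(205593 + 45280)/4 = -(-41409)*250873/4 = -¼*(-10388400057) = 10388400057/4 ≈ 2.5971e+9)
W = -40762 (W = -62772 + (-40 + 22050) = -62772 + 22010 = -40762)
-260166/v + W/(-476505) = -260166/10388400057/4 - 40762/(-476505) = -260166*4/10388400057 - 40762*(-1/476505) = -346888/3462800019 + 40762/476505 = 46995120169346/550013841017865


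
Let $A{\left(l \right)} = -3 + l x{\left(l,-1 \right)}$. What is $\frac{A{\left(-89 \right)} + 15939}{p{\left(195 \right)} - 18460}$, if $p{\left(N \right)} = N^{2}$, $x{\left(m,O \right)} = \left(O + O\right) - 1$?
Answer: $\frac{16203}{19565} \approx 0.82816$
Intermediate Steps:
$x{\left(m,O \right)} = -1 + 2 O$ ($x{\left(m,O \right)} = 2 O - 1 = -1 + 2 O$)
$A{\left(l \right)} = -3 - 3 l$ ($A{\left(l \right)} = -3 + l \left(-1 + 2 \left(-1\right)\right) = -3 + l \left(-1 - 2\right) = -3 + l \left(-3\right) = -3 - 3 l$)
$\frac{A{\left(-89 \right)} + 15939}{p{\left(195 \right)} - 18460} = \frac{\left(-3 - -267\right) + 15939}{195^{2} - 18460} = \frac{\left(-3 + 267\right) + 15939}{38025 - 18460} = \frac{264 + 15939}{19565} = 16203 \cdot \frac{1}{19565} = \frac{16203}{19565}$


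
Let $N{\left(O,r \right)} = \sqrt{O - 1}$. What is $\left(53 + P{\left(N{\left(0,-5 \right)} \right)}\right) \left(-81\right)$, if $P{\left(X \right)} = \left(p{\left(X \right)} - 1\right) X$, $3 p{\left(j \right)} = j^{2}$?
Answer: $-4293 + 108 i \approx -4293.0 + 108.0 i$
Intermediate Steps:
$p{\left(j \right)} = \frac{j^{2}}{3}$
$N{\left(O,r \right)} = \sqrt{-1 + O}$
$P{\left(X \right)} = X \left(-1 + \frac{X^{2}}{3}\right)$ ($P{\left(X \right)} = \left(\frac{X^{2}}{3} - 1\right) X = \left(-1 + \frac{X^{2}}{3}\right) X = X \left(-1 + \frac{X^{2}}{3}\right)$)
$\left(53 + P{\left(N{\left(0,-5 \right)} \right)}\right) \left(-81\right) = \left(53 - \left(\sqrt{-1 + 0} - \frac{\left(-1 + 0\right)^{\frac{3}{2}}}{3}\right)\right) \left(-81\right) = \left(53 - \left(\sqrt{-1} - \frac{\left(-1\right) i}{3}\right)\right) \left(-81\right) = \left(53 - \left(i - \frac{\left(-1\right) i}{3}\right)\right) \left(-81\right) = \left(53 - \left(i - - \frac{i}{3}\right)\right) \left(-81\right) = \left(53 - \frac{4 i}{3}\right) \left(-81\right) = -4293 + 108 i$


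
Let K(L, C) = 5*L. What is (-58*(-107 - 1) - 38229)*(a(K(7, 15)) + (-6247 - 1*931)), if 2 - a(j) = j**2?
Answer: 268537965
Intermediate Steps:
a(j) = 2 - j**2
(-58*(-107 - 1) - 38229)*(a(K(7, 15)) + (-6247 - 1*931)) = (-58*(-107 - 1) - 38229)*((2 - (5*7)**2) + (-6247 - 1*931)) = (-58*(-108) - 38229)*((2 - 1*35**2) + (-6247 - 931)) = (6264 - 38229)*((2 - 1*1225) - 7178) = -31965*((2 - 1225) - 7178) = -31965*(-1223 - 7178) = -31965*(-8401) = 268537965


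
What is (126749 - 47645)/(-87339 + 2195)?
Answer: -9888/10643 ≈ -0.92906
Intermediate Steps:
(126749 - 47645)/(-87339 + 2195) = 79104/(-85144) = 79104*(-1/85144) = -9888/10643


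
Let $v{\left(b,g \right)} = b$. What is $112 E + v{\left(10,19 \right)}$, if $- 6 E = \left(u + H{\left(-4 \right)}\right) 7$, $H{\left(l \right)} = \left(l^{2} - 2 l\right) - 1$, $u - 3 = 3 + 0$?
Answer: $- \frac{11338}{3} \approx -3779.3$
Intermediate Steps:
$u = 6$ ($u = 3 + \left(3 + 0\right) = 3 + 3 = 6$)
$H{\left(l \right)} = -1 + l^{2} - 2 l$
$E = - \frac{203}{6}$ ($E = - \frac{\left(6 - \left(-7 - 16\right)\right) 7}{6} = - \frac{\left(6 + \left(-1 + 16 + 8\right)\right) 7}{6} = - \frac{\left(6 + 23\right) 7}{6} = - \frac{29 \cdot 7}{6} = \left(- \frac{1}{6}\right) 203 = - \frac{203}{6} \approx -33.833$)
$112 E + v{\left(10,19 \right)} = 112 \left(- \frac{203}{6}\right) + 10 = - \frac{11368}{3} + 10 = - \frac{11338}{3}$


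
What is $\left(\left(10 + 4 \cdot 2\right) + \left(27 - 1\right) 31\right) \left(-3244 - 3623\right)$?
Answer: $-5658408$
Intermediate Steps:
$\left(\left(10 + 4 \cdot 2\right) + \left(27 - 1\right) 31\right) \left(-3244 - 3623\right) = \left(\left(10 + 8\right) + 26 \cdot 31\right) \left(-6867\right) = \left(18 + 806\right) \left(-6867\right) = 824 \left(-6867\right) = -5658408$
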